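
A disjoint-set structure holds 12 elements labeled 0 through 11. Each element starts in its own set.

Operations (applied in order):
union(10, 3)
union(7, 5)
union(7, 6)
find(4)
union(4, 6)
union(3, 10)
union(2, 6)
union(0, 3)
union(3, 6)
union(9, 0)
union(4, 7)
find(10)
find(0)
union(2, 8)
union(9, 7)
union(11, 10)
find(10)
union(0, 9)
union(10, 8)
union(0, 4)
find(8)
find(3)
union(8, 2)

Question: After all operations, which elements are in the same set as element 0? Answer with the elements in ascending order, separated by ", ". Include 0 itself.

Answer: 0, 2, 3, 4, 5, 6, 7, 8, 9, 10, 11

Derivation:
Step 1: union(10, 3) -> merged; set of 10 now {3, 10}
Step 2: union(7, 5) -> merged; set of 7 now {5, 7}
Step 3: union(7, 6) -> merged; set of 7 now {5, 6, 7}
Step 4: find(4) -> no change; set of 4 is {4}
Step 5: union(4, 6) -> merged; set of 4 now {4, 5, 6, 7}
Step 6: union(3, 10) -> already same set; set of 3 now {3, 10}
Step 7: union(2, 6) -> merged; set of 2 now {2, 4, 5, 6, 7}
Step 8: union(0, 3) -> merged; set of 0 now {0, 3, 10}
Step 9: union(3, 6) -> merged; set of 3 now {0, 2, 3, 4, 5, 6, 7, 10}
Step 10: union(9, 0) -> merged; set of 9 now {0, 2, 3, 4, 5, 6, 7, 9, 10}
Step 11: union(4, 7) -> already same set; set of 4 now {0, 2, 3, 4, 5, 6, 7, 9, 10}
Step 12: find(10) -> no change; set of 10 is {0, 2, 3, 4, 5, 6, 7, 9, 10}
Step 13: find(0) -> no change; set of 0 is {0, 2, 3, 4, 5, 6, 7, 9, 10}
Step 14: union(2, 8) -> merged; set of 2 now {0, 2, 3, 4, 5, 6, 7, 8, 9, 10}
Step 15: union(9, 7) -> already same set; set of 9 now {0, 2, 3, 4, 5, 6, 7, 8, 9, 10}
Step 16: union(11, 10) -> merged; set of 11 now {0, 2, 3, 4, 5, 6, 7, 8, 9, 10, 11}
Step 17: find(10) -> no change; set of 10 is {0, 2, 3, 4, 5, 6, 7, 8, 9, 10, 11}
Step 18: union(0, 9) -> already same set; set of 0 now {0, 2, 3, 4, 5, 6, 7, 8, 9, 10, 11}
Step 19: union(10, 8) -> already same set; set of 10 now {0, 2, 3, 4, 5, 6, 7, 8, 9, 10, 11}
Step 20: union(0, 4) -> already same set; set of 0 now {0, 2, 3, 4, 5, 6, 7, 8, 9, 10, 11}
Step 21: find(8) -> no change; set of 8 is {0, 2, 3, 4, 5, 6, 7, 8, 9, 10, 11}
Step 22: find(3) -> no change; set of 3 is {0, 2, 3, 4, 5, 6, 7, 8, 9, 10, 11}
Step 23: union(8, 2) -> already same set; set of 8 now {0, 2, 3, 4, 5, 6, 7, 8, 9, 10, 11}
Component of 0: {0, 2, 3, 4, 5, 6, 7, 8, 9, 10, 11}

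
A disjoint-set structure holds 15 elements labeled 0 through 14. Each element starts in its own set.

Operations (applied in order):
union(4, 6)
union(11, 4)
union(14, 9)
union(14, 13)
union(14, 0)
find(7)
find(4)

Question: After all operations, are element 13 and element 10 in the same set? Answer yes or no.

Answer: no

Derivation:
Step 1: union(4, 6) -> merged; set of 4 now {4, 6}
Step 2: union(11, 4) -> merged; set of 11 now {4, 6, 11}
Step 3: union(14, 9) -> merged; set of 14 now {9, 14}
Step 4: union(14, 13) -> merged; set of 14 now {9, 13, 14}
Step 5: union(14, 0) -> merged; set of 14 now {0, 9, 13, 14}
Step 6: find(7) -> no change; set of 7 is {7}
Step 7: find(4) -> no change; set of 4 is {4, 6, 11}
Set of 13: {0, 9, 13, 14}; 10 is not a member.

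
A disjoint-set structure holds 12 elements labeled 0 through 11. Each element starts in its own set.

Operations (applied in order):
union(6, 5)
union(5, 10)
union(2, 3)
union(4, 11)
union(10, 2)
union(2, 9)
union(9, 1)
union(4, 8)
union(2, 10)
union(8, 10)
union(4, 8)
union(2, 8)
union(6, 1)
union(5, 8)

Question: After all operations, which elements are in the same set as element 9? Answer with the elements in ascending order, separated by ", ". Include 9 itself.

Step 1: union(6, 5) -> merged; set of 6 now {5, 6}
Step 2: union(5, 10) -> merged; set of 5 now {5, 6, 10}
Step 3: union(2, 3) -> merged; set of 2 now {2, 3}
Step 4: union(4, 11) -> merged; set of 4 now {4, 11}
Step 5: union(10, 2) -> merged; set of 10 now {2, 3, 5, 6, 10}
Step 6: union(2, 9) -> merged; set of 2 now {2, 3, 5, 6, 9, 10}
Step 7: union(9, 1) -> merged; set of 9 now {1, 2, 3, 5, 6, 9, 10}
Step 8: union(4, 8) -> merged; set of 4 now {4, 8, 11}
Step 9: union(2, 10) -> already same set; set of 2 now {1, 2, 3, 5, 6, 9, 10}
Step 10: union(8, 10) -> merged; set of 8 now {1, 2, 3, 4, 5, 6, 8, 9, 10, 11}
Step 11: union(4, 8) -> already same set; set of 4 now {1, 2, 3, 4, 5, 6, 8, 9, 10, 11}
Step 12: union(2, 8) -> already same set; set of 2 now {1, 2, 3, 4, 5, 6, 8, 9, 10, 11}
Step 13: union(6, 1) -> already same set; set of 6 now {1, 2, 3, 4, 5, 6, 8, 9, 10, 11}
Step 14: union(5, 8) -> already same set; set of 5 now {1, 2, 3, 4, 5, 6, 8, 9, 10, 11}
Component of 9: {1, 2, 3, 4, 5, 6, 8, 9, 10, 11}

Answer: 1, 2, 3, 4, 5, 6, 8, 9, 10, 11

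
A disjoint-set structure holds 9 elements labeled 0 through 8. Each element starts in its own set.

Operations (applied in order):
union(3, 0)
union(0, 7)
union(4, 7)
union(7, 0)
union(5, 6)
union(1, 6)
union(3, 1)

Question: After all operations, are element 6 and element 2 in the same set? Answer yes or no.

Step 1: union(3, 0) -> merged; set of 3 now {0, 3}
Step 2: union(0, 7) -> merged; set of 0 now {0, 3, 7}
Step 3: union(4, 7) -> merged; set of 4 now {0, 3, 4, 7}
Step 4: union(7, 0) -> already same set; set of 7 now {0, 3, 4, 7}
Step 5: union(5, 6) -> merged; set of 5 now {5, 6}
Step 6: union(1, 6) -> merged; set of 1 now {1, 5, 6}
Step 7: union(3, 1) -> merged; set of 3 now {0, 1, 3, 4, 5, 6, 7}
Set of 6: {0, 1, 3, 4, 5, 6, 7}; 2 is not a member.

Answer: no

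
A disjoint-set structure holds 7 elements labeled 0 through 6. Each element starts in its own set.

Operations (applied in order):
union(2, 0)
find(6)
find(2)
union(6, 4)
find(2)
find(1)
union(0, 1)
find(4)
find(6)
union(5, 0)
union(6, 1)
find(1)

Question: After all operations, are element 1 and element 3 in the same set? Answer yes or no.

Answer: no

Derivation:
Step 1: union(2, 0) -> merged; set of 2 now {0, 2}
Step 2: find(6) -> no change; set of 6 is {6}
Step 3: find(2) -> no change; set of 2 is {0, 2}
Step 4: union(6, 4) -> merged; set of 6 now {4, 6}
Step 5: find(2) -> no change; set of 2 is {0, 2}
Step 6: find(1) -> no change; set of 1 is {1}
Step 7: union(0, 1) -> merged; set of 0 now {0, 1, 2}
Step 8: find(4) -> no change; set of 4 is {4, 6}
Step 9: find(6) -> no change; set of 6 is {4, 6}
Step 10: union(5, 0) -> merged; set of 5 now {0, 1, 2, 5}
Step 11: union(6, 1) -> merged; set of 6 now {0, 1, 2, 4, 5, 6}
Step 12: find(1) -> no change; set of 1 is {0, 1, 2, 4, 5, 6}
Set of 1: {0, 1, 2, 4, 5, 6}; 3 is not a member.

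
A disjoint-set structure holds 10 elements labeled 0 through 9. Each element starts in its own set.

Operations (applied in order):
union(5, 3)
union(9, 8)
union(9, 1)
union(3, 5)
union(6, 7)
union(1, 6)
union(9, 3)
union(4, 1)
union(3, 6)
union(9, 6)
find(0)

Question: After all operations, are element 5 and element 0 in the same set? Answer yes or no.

Step 1: union(5, 3) -> merged; set of 5 now {3, 5}
Step 2: union(9, 8) -> merged; set of 9 now {8, 9}
Step 3: union(9, 1) -> merged; set of 9 now {1, 8, 9}
Step 4: union(3, 5) -> already same set; set of 3 now {3, 5}
Step 5: union(6, 7) -> merged; set of 6 now {6, 7}
Step 6: union(1, 6) -> merged; set of 1 now {1, 6, 7, 8, 9}
Step 7: union(9, 3) -> merged; set of 9 now {1, 3, 5, 6, 7, 8, 9}
Step 8: union(4, 1) -> merged; set of 4 now {1, 3, 4, 5, 6, 7, 8, 9}
Step 9: union(3, 6) -> already same set; set of 3 now {1, 3, 4, 5, 6, 7, 8, 9}
Step 10: union(9, 6) -> already same set; set of 9 now {1, 3, 4, 5, 6, 7, 8, 9}
Step 11: find(0) -> no change; set of 0 is {0}
Set of 5: {1, 3, 4, 5, 6, 7, 8, 9}; 0 is not a member.

Answer: no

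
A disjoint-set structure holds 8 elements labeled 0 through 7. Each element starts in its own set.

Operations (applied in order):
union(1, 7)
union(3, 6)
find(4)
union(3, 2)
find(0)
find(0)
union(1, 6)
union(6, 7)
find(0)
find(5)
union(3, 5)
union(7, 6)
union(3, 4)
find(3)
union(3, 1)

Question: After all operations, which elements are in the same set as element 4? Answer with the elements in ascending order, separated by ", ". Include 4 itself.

Step 1: union(1, 7) -> merged; set of 1 now {1, 7}
Step 2: union(3, 6) -> merged; set of 3 now {3, 6}
Step 3: find(4) -> no change; set of 4 is {4}
Step 4: union(3, 2) -> merged; set of 3 now {2, 3, 6}
Step 5: find(0) -> no change; set of 0 is {0}
Step 6: find(0) -> no change; set of 0 is {0}
Step 7: union(1, 6) -> merged; set of 1 now {1, 2, 3, 6, 7}
Step 8: union(6, 7) -> already same set; set of 6 now {1, 2, 3, 6, 7}
Step 9: find(0) -> no change; set of 0 is {0}
Step 10: find(5) -> no change; set of 5 is {5}
Step 11: union(3, 5) -> merged; set of 3 now {1, 2, 3, 5, 6, 7}
Step 12: union(7, 6) -> already same set; set of 7 now {1, 2, 3, 5, 6, 7}
Step 13: union(3, 4) -> merged; set of 3 now {1, 2, 3, 4, 5, 6, 7}
Step 14: find(3) -> no change; set of 3 is {1, 2, 3, 4, 5, 6, 7}
Step 15: union(3, 1) -> already same set; set of 3 now {1, 2, 3, 4, 5, 6, 7}
Component of 4: {1, 2, 3, 4, 5, 6, 7}

Answer: 1, 2, 3, 4, 5, 6, 7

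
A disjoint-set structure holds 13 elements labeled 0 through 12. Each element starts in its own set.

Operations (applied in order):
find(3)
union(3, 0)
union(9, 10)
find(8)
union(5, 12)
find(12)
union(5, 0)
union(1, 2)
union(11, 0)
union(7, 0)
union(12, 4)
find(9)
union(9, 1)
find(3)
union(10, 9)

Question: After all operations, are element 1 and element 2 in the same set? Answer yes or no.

Step 1: find(3) -> no change; set of 3 is {3}
Step 2: union(3, 0) -> merged; set of 3 now {0, 3}
Step 3: union(9, 10) -> merged; set of 9 now {9, 10}
Step 4: find(8) -> no change; set of 8 is {8}
Step 5: union(5, 12) -> merged; set of 5 now {5, 12}
Step 6: find(12) -> no change; set of 12 is {5, 12}
Step 7: union(5, 0) -> merged; set of 5 now {0, 3, 5, 12}
Step 8: union(1, 2) -> merged; set of 1 now {1, 2}
Step 9: union(11, 0) -> merged; set of 11 now {0, 3, 5, 11, 12}
Step 10: union(7, 0) -> merged; set of 7 now {0, 3, 5, 7, 11, 12}
Step 11: union(12, 4) -> merged; set of 12 now {0, 3, 4, 5, 7, 11, 12}
Step 12: find(9) -> no change; set of 9 is {9, 10}
Step 13: union(9, 1) -> merged; set of 9 now {1, 2, 9, 10}
Step 14: find(3) -> no change; set of 3 is {0, 3, 4, 5, 7, 11, 12}
Step 15: union(10, 9) -> already same set; set of 10 now {1, 2, 9, 10}
Set of 1: {1, 2, 9, 10}; 2 is a member.

Answer: yes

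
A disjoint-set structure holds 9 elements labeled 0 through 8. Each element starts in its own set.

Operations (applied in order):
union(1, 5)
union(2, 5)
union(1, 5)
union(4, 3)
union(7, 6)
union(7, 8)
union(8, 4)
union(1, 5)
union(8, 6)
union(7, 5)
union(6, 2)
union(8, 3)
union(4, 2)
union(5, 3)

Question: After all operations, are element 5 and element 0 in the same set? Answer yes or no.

Answer: no

Derivation:
Step 1: union(1, 5) -> merged; set of 1 now {1, 5}
Step 2: union(2, 5) -> merged; set of 2 now {1, 2, 5}
Step 3: union(1, 5) -> already same set; set of 1 now {1, 2, 5}
Step 4: union(4, 3) -> merged; set of 4 now {3, 4}
Step 5: union(7, 6) -> merged; set of 7 now {6, 7}
Step 6: union(7, 8) -> merged; set of 7 now {6, 7, 8}
Step 7: union(8, 4) -> merged; set of 8 now {3, 4, 6, 7, 8}
Step 8: union(1, 5) -> already same set; set of 1 now {1, 2, 5}
Step 9: union(8, 6) -> already same set; set of 8 now {3, 4, 6, 7, 8}
Step 10: union(7, 5) -> merged; set of 7 now {1, 2, 3, 4, 5, 6, 7, 8}
Step 11: union(6, 2) -> already same set; set of 6 now {1, 2, 3, 4, 5, 6, 7, 8}
Step 12: union(8, 3) -> already same set; set of 8 now {1, 2, 3, 4, 5, 6, 7, 8}
Step 13: union(4, 2) -> already same set; set of 4 now {1, 2, 3, 4, 5, 6, 7, 8}
Step 14: union(5, 3) -> already same set; set of 5 now {1, 2, 3, 4, 5, 6, 7, 8}
Set of 5: {1, 2, 3, 4, 5, 6, 7, 8}; 0 is not a member.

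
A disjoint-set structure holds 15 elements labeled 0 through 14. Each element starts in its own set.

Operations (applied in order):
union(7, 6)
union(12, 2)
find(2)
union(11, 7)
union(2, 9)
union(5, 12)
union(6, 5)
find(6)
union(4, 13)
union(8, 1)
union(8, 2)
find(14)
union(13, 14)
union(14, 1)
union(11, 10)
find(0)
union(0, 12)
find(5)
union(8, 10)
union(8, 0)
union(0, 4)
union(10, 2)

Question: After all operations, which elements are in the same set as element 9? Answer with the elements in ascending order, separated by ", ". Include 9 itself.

Answer: 0, 1, 2, 4, 5, 6, 7, 8, 9, 10, 11, 12, 13, 14

Derivation:
Step 1: union(7, 6) -> merged; set of 7 now {6, 7}
Step 2: union(12, 2) -> merged; set of 12 now {2, 12}
Step 3: find(2) -> no change; set of 2 is {2, 12}
Step 4: union(11, 7) -> merged; set of 11 now {6, 7, 11}
Step 5: union(2, 9) -> merged; set of 2 now {2, 9, 12}
Step 6: union(5, 12) -> merged; set of 5 now {2, 5, 9, 12}
Step 7: union(6, 5) -> merged; set of 6 now {2, 5, 6, 7, 9, 11, 12}
Step 8: find(6) -> no change; set of 6 is {2, 5, 6, 7, 9, 11, 12}
Step 9: union(4, 13) -> merged; set of 4 now {4, 13}
Step 10: union(8, 1) -> merged; set of 8 now {1, 8}
Step 11: union(8, 2) -> merged; set of 8 now {1, 2, 5, 6, 7, 8, 9, 11, 12}
Step 12: find(14) -> no change; set of 14 is {14}
Step 13: union(13, 14) -> merged; set of 13 now {4, 13, 14}
Step 14: union(14, 1) -> merged; set of 14 now {1, 2, 4, 5, 6, 7, 8, 9, 11, 12, 13, 14}
Step 15: union(11, 10) -> merged; set of 11 now {1, 2, 4, 5, 6, 7, 8, 9, 10, 11, 12, 13, 14}
Step 16: find(0) -> no change; set of 0 is {0}
Step 17: union(0, 12) -> merged; set of 0 now {0, 1, 2, 4, 5, 6, 7, 8, 9, 10, 11, 12, 13, 14}
Step 18: find(5) -> no change; set of 5 is {0, 1, 2, 4, 5, 6, 7, 8, 9, 10, 11, 12, 13, 14}
Step 19: union(8, 10) -> already same set; set of 8 now {0, 1, 2, 4, 5, 6, 7, 8, 9, 10, 11, 12, 13, 14}
Step 20: union(8, 0) -> already same set; set of 8 now {0, 1, 2, 4, 5, 6, 7, 8, 9, 10, 11, 12, 13, 14}
Step 21: union(0, 4) -> already same set; set of 0 now {0, 1, 2, 4, 5, 6, 7, 8, 9, 10, 11, 12, 13, 14}
Step 22: union(10, 2) -> already same set; set of 10 now {0, 1, 2, 4, 5, 6, 7, 8, 9, 10, 11, 12, 13, 14}
Component of 9: {0, 1, 2, 4, 5, 6, 7, 8, 9, 10, 11, 12, 13, 14}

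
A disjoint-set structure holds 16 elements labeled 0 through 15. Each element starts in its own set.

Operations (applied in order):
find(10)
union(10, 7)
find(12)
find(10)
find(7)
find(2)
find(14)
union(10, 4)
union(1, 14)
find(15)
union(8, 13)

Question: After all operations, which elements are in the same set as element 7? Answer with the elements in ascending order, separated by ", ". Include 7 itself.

Answer: 4, 7, 10

Derivation:
Step 1: find(10) -> no change; set of 10 is {10}
Step 2: union(10, 7) -> merged; set of 10 now {7, 10}
Step 3: find(12) -> no change; set of 12 is {12}
Step 4: find(10) -> no change; set of 10 is {7, 10}
Step 5: find(7) -> no change; set of 7 is {7, 10}
Step 6: find(2) -> no change; set of 2 is {2}
Step 7: find(14) -> no change; set of 14 is {14}
Step 8: union(10, 4) -> merged; set of 10 now {4, 7, 10}
Step 9: union(1, 14) -> merged; set of 1 now {1, 14}
Step 10: find(15) -> no change; set of 15 is {15}
Step 11: union(8, 13) -> merged; set of 8 now {8, 13}
Component of 7: {4, 7, 10}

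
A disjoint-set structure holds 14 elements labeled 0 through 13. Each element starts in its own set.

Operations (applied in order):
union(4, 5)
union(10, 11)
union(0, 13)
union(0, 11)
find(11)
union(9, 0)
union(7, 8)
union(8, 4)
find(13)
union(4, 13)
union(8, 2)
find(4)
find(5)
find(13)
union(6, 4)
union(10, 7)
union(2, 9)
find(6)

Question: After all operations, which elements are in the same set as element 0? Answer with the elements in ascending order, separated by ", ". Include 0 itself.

Answer: 0, 2, 4, 5, 6, 7, 8, 9, 10, 11, 13

Derivation:
Step 1: union(4, 5) -> merged; set of 4 now {4, 5}
Step 2: union(10, 11) -> merged; set of 10 now {10, 11}
Step 3: union(0, 13) -> merged; set of 0 now {0, 13}
Step 4: union(0, 11) -> merged; set of 0 now {0, 10, 11, 13}
Step 5: find(11) -> no change; set of 11 is {0, 10, 11, 13}
Step 6: union(9, 0) -> merged; set of 9 now {0, 9, 10, 11, 13}
Step 7: union(7, 8) -> merged; set of 7 now {7, 8}
Step 8: union(8, 4) -> merged; set of 8 now {4, 5, 7, 8}
Step 9: find(13) -> no change; set of 13 is {0, 9, 10, 11, 13}
Step 10: union(4, 13) -> merged; set of 4 now {0, 4, 5, 7, 8, 9, 10, 11, 13}
Step 11: union(8, 2) -> merged; set of 8 now {0, 2, 4, 5, 7, 8, 9, 10, 11, 13}
Step 12: find(4) -> no change; set of 4 is {0, 2, 4, 5, 7, 8, 9, 10, 11, 13}
Step 13: find(5) -> no change; set of 5 is {0, 2, 4, 5, 7, 8, 9, 10, 11, 13}
Step 14: find(13) -> no change; set of 13 is {0, 2, 4, 5, 7, 8, 9, 10, 11, 13}
Step 15: union(6, 4) -> merged; set of 6 now {0, 2, 4, 5, 6, 7, 8, 9, 10, 11, 13}
Step 16: union(10, 7) -> already same set; set of 10 now {0, 2, 4, 5, 6, 7, 8, 9, 10, 11, 13}
Step 17: union(2, 9) -> already same set; set of 2 now {0, 2, 4, 5, 6, 7, 8, 9, 10, 11, 13}
Step 18: find(6) -> no change; set of 6 is {0, 2, 4, 5, 6, 7, 8, 9, 10, 11, 13}
Component of 0: {0, 2, 4, 5, 6, 7, 8, 9, 10, 11, 13}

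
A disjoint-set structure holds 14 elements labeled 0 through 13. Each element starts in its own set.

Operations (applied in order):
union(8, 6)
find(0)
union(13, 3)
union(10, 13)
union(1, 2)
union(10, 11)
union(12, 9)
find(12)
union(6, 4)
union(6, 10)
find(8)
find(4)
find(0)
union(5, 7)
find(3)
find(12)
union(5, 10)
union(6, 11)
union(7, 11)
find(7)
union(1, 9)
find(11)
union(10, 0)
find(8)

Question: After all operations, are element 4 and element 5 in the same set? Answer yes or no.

Step 1: union(8, 6) -> merged; set of 8 now {6, 8}
Step 2: find(0) -> no change; set of 0 is {0}
Step 3: union(13, 3) -> merged; set of 13 now {3, 13}
Step 4: union(10, 13) -> merged; set of 10 now {3, 10, 13}
Step 5: union(1, 2) -> merged; set of 1 now {1, 2}
Step 6: union(10, 11) -> merged; set of 10 now {3, 10, 11, 13}
Step 7: union(12, 9) -> merged; set of 12 now {9, 12}
Step 8: find(12) -> no change; set of 12 is {9, 12}
Step 9: union(6, 4) -> merged; set of 6 now {4, 6, 8}
Step 10: union(6, 10) -> merged; set of 6 now {3, 4, 6, 8, 10, 11, 13}
Step 11: find(8) -> no change; set of 8 is {3, 4, 6, 8, 10, 11, 13}
Step 12: find(4) -> no change; set of 4 is {3, 4, 6, 8, 10, 11, 13}
Step 13: find(0) -> no change; set of 0 is {0}
Step 14: union(5, 7) -> merged; set of 5 now {5, 7}
Step 15: find(3) -> no change; set of 3 is {3, 4, 6, 8, 10, 11, 13}
Step 16: find(12) -> no change; set of 12 is {9, 12}
Step 17: union(5, 10) -> merged; set of 5 now {3, 4, 5, 6, 7, 8, 10, 11, 13}
Step 18: union(6, 11) -> already same set; set of 6 now {3, 4, 5, 6, 7, 8, 10, 11, 13}
Step 19: union(7, 11) -> already same set; set of 7 now {3, 4, 5, 6, 7, 8, 10, 11, 13}
Step 20: find(7) -> no change; set of 7 is {3, 4, 5, 6, 7, 8, 10, 11, 13}
Step 21: union(1, 9) -> merged; set of 1 now {1, 2, 9, 12}
Step 22: find(11) -> no change; set of 11 is {3, 4, 5, 6, 7, 8, 10, 11, 13}
Step 23: union(10, 0) -> merged; set of 10 now {0, 3, 4, 5, 6, 7, 8, 10, 11, 13}
Step 24: find(8) -> no change; set of 8 is {0, 3, 4, 5, 6, 7, 8, 10, 11, 13}
Set of 4: {0, 3, 4, 5, 6, 7, 8, 10, 11, 13}; 5 is a member.

Answer: yes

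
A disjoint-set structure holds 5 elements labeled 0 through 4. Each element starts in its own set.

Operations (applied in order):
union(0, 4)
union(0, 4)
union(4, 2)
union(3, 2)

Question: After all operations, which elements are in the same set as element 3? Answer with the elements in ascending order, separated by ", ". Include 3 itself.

Step 1: union(0, 4) -> merged; set of 0 now {0, 4}
Step 2: union(0, 4) -> already same set; set of 0 now {0, 4}
Step 3: union(4, 2) -> merged; set of 4 now {0, 2, 4}
Step 4: union(3, 2) -> merged; set of 3 now {0, 2, 3, 4}
Component of 3: {0, 2, 3, 4}

Answer: 0, 2, 3, 4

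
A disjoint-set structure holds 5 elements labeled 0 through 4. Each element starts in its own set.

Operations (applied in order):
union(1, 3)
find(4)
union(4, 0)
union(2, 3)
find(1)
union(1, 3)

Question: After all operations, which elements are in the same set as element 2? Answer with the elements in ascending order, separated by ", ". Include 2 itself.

Step 1: union(1, 3) -> merged; set of 1 now {1, 3}
Step 2: find(4) -> no change; set of 4 is {4}
Step 3: union(4, 0) -> merged; set of 4 now {0, 4}
Step 4: union(2, 3) -> merged; set of 2 now {1, 2, 3}
Step 5: find(1) -> no change; set of 1 is {1, 2, 3}
Step 6: union(1, 3) -> already same set; set of 1 now {1, 2, 3}
Component of 2: {1, 2, 3}

Answer: 1, 2, 3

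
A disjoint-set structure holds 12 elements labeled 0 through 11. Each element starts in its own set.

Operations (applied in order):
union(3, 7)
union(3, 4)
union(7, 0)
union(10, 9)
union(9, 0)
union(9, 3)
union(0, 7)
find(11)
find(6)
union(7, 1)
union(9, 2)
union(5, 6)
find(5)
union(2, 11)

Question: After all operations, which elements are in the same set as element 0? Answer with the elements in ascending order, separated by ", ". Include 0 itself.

Step 1: union(3, 7) -> merged; set of 3 now {3, 7}
Step 2: union(3, 4) -> merged; set of 3 now {3, 4, 7}
Step 3: union(7, 0) -> merged; set of 7 now {0, 3, 4, 7}
Step 4: union(10, 9) -> merged; set of 10 now {9, 10}
Step 5: union(9, 0) -> merged; set of 9 now {0, 3, 4, 7, 9, 10}
Step 6: union(9, 3) -> already same set; set of 9 now {0, 3, 4, 7, 9, 10}
Step 7: union(0, 7) -> already same set; set of 0 now {0, 3, 4, 7, 9, 10}
Step 8: find(11) -> no change; set of 11 is {11}
Step 9: find(6) -> no change; set of 6 is {6}
Step 10: union(7, 1) -> merged; set of 7 now {0, 1, 3, 4, 7, 9, 10}
Step 11: union(9, 2) -> merged; set of 9 now {0, 1, 2, 3, 4, 7, 9, 10}
Step 12: union(5, 6) -> merged; set of 5 now {5, 6}
Step 13: find(5) -> no change; set of 5 is {5, 6}
Step 14: union(2, 11) -> merged; set of 2 now {0, 1, 2, 3, 4, 7, 9, 10, 11}
Component of 0: {0, 1, 2, 3, 4, 7, 9, 10, 11}

Answer: 0, 1, 2, 3, 4, 7, 9, 10, 11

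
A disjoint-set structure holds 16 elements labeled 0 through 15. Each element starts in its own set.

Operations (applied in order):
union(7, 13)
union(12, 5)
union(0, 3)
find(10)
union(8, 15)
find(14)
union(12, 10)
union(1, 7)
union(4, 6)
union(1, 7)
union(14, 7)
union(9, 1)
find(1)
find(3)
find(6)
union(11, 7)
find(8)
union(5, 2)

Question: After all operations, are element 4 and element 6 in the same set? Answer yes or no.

Answer: yes

Derivation:
Step 1: union(7, 13) -> merged; set of 7 now {7, 13}
Step 2: union(12, 5) -> merged; set of 12 now {5, 12}
Step 3: union(0, 3) -> merged; set of 0 now {0, 3}
Step 4: find(10) -> no change; set of 10 is {10}
Step 5: union(8, 15) -> merged; set of 8 now {8, 15}
Step 6: find(14) -> no change; set of 14 is {14}
Step 7: union(12, 10) -> merged; set of 12 now {5, 10, 12}
Step 8: union(1, 7) -> merged; set of 1 now {1, 7, 13}
Step 9: union(4, 6) -> merged; set of 4 now {4, 6}
Step 10: union(1, 7) -> already same set; set of 1 now {1, 7, 13}
Step 11: union(14, 7) -> merged; set of 14 now {1, 7, 13, 14}
Step 12: union(9, 1) -> merged; set of 9 now {1, 7, 9, 13, 14}
Step 13: find(1) -> no change; set of 1 is {1, 7, 9, 13, 14}
Step 14: find(3) -> no change; set of 3 is {0, 3}
Step 15: find(6) -> no change; set of 6 is {4, 6}
Step 16: union(11, 7) -> merged; set of 11 now {1, 7, 9, 11, 13, 14}
Step 17: find(8) -> no change; set of 8 is {8, 15}
Step 18: union(5, 2) -> merged; set of 5 now {2, 5, 10, 12}
Set of 4: {4, 6}; 6 is a member.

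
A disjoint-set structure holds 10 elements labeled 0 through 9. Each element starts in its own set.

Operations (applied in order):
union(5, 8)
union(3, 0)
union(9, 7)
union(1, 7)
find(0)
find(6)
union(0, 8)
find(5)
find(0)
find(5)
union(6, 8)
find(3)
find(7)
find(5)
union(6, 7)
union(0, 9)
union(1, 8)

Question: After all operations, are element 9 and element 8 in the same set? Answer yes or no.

Answer: yes

Derivation:
Step 1: union(5, 8) -> merged; set of 5 now {5, 8}
Step 2: union(3, 0) -> merged; set of 3 now {0, 3}
Step 3: union(9, 7) -> merged; set of 9 now {7, 9}
Step 4: union(1, 7) -> merged; set of 1 now {1, 7, 9}
Step 5: find(0) -> no change; set of 0 is {0, 3}
Step 6: find(6) -> no change; set of 6 is {6}
Step 7: union(0, 8) -> merged; set of 0 now {0, 3, 5, 8}
Step 8: find(5) -> no change; set of 5 is {0, 3, 5, 8}
Step 9: find(0) -> no change; set of 0 is {0, 3, 5, 8}
Step 10: find(5) -> no change; set of 5 is {0, 3, 5, 8}
Step 11: union(6, 8) -> merged; set of 6 now {0, 3, 5, 6, 8}
Step 12: find(3) -> no change; set of 3 is {0, 3, 5, 6, 8}
Step 13: find(7) -> no change; set of 7 is {1, 7, 9}
Step 14: find(5) -> no change; set of 5 is {0, 3, 5, 6, 8}
Step 15: union(6, 7) -> merged; set of 6 now {0, 1, 3, 5, 6, 7, 8, 9}
Step 16: union(0, 9) -> already same set; set of 0 now {0, 1, 3, 5, 6, 7, 8, 9}
Step 17: union(1, 8) -> already same set; set of 1 now {0, 1, 3, 5, 6, 7, 8, 9}
Set of 9: {0, 1, 3, 5, 6, 7, 8, 9}; 8 is a member.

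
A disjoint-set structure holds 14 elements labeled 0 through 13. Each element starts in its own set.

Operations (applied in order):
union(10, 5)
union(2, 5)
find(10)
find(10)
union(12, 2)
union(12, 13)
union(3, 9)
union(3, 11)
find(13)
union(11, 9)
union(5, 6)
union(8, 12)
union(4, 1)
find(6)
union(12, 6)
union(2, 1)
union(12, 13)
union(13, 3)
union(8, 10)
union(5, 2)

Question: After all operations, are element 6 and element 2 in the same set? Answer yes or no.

Answer: yes

Derivation:
Step 1: union(10, 5) -> merged; set of 10 now {5, 10}
Step 2: union(2, 5) -> merged; set of 2 now {2, 5, 10}
Step 3: find(10) -> no change; set of 10 is {2, 5, 10}
Step 4: find(10) -> no change; set of 10 is {2, 5, 10}
Step 5: union(12, 2) -> merged; set of 12 now {2, 5, 10, 12}
Step 6: union(12, 13) -> merged; set of 12 now {2, 5, 10, 12, 13}
Step 7: union(3, 9) -> merged; set of 3 now {3, 9}
Step 8: union(3, 11) -> merged; set of 3 now {3, 9, 11}
Step 9: find(13) -> no change; set of 13 is {2, 5, 10, 12, 13}
Step 10: union(11, 9) -> already same set; set of 11 now {3, 9, 11}
Step 11: union(5, 6) -> merged; set of 5 now {2, 5, 6, 10, 12, 13}
Step 12: union(8, 12) -> merged; set of 8 now {2, 5, 6, 8, 10, 12, 13}
Step 13: union(4, 1) -> merged; set of 4 now {1, 4}
Step 14: find(6) -> no change; set of 6 is {2, 5, 6, 8, 10, 12, 13}
Step 15: union(12, 6) -> already same set; set of 12 now {2, 5, 6, 8, 10, 12, 13}
Step 16: union(2, 1) -> merged; set of 2 now {1, 2, 4, 5, 6, 8, 10, 12, 13}
Step 17: union(12, 13) -> already same set; set of 12 now {1, 2, 4, 5, 6, 8, 10, 12, 13}
Step 18: union(13, 3) -> merged; set of 13 now {1, 2, 3, 4, 5, 6, 8, 9, 10, 11, 12, 13}
Step 19: union(8, 10) -> already same set; set of 8 now {1, 2, 3, 4, 5, 6, 8, 9, 10, 11, 12, 13}
Step 20: union(5, 2) -> already same set; set of 5 now {1, 2, 3, 4, 5, 6, 8, 9, 10, 11, 12, 13}
Set of 6: {1, 2, 3, 4, 5, 6, 8, 9, 10, 11, 12, 13}; 2 is a member.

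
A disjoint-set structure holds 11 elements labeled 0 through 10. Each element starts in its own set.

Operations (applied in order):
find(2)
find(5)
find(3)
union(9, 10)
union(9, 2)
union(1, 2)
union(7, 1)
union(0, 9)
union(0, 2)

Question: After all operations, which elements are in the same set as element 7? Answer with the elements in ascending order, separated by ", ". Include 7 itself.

Answer: 0, 1, 2, 7, 9, 10

Derivation:
Step 1: find(2) -> no change; set of 2 is {2}
Step 2: find(5) -> no change; set of 5 is {5}
Step 3: find(3) -> no change; set of 3 is {3}
Step 4: union(9, 10) -> merged; set of 9 now {9, 10}
Step 5: union(9, 2) -> merged; set of 9 now {2, 9, 10}
Step 6: union(1, 2) -> merged; set of 1 now {1, 2, 9, 10}
Step 7: union(7, 1) -> merged; set of 7 now {1, 2, 7, 9, 10}
Step 8: union(0, 9) -> merged; set of 0 now {0, 1, 2, 7, 9, 10}
Step 9: union(0, 2) -> already same set; set of 0 now {0, 1, 2, 7, 9, 10}
Component of 7: {0, 1, 2, 7, 9, 10}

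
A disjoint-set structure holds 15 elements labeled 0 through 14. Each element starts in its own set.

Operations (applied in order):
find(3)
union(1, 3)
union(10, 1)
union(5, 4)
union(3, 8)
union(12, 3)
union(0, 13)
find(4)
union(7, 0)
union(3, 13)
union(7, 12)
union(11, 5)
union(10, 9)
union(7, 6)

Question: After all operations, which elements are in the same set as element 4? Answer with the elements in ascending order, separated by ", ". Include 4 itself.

Step 1: find(3) -> no change; set of 3 is {3}
Step 2: union(1, 3) -> merged; set of 1 now {1, 3}
Step 3: union(10, 1) -> merged; set of 10 now {1, 3, 10}
Step 4: union(5, 4) -> merged; set of 5 now {4, 5}
Step 5: union(3, 8) -> merged; set of 3 now {1, 3, 8, 10}
Step 6: union(12, 3) -> merged; set of 12 now {1, 3, 8, 10, 12}
Step 7: union(0, 13) -> merged; set of 0 now {0, 13}
Step 8: find(4) -> no change; set of 4 is {4, 5}
Step 9: union(7, 0) -> merged; set of 7 now {0, 7, 13}
Step 10: union(3, 13) -> merged; set of 3 now {0, 1, 3, 7, 8, 10, 12, 13}
Step 11: union(7, 12) -> already same set; set of 7 now {0, 1, 3, 7, 8, 10, 12, 13}
Step 12: union(11, 5) -> merged; set of 11 now {4, 5, 11}
Step 13: union(10, 9) -> merged; set of 10 now {0, 1, 3, 7, 8, 9, 10, 12, 13}
Step 14: union(7, 6) -> merged; set of 7 now {0, 1, 3, 6, 7, 8, 9, 10, 12, 13}
Component of 4: {4, 5, 11}

Answer: 4, 5, 11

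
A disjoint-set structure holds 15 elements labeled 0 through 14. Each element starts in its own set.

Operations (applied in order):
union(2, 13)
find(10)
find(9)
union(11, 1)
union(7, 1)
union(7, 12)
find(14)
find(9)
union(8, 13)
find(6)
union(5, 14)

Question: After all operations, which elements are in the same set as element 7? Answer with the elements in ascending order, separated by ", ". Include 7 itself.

Answer: 1, 7, 11, 12

Derivation:
Step 1: union(2, 13) -> merged; set of 2 now {2, 13}
Step 2: find(10) -> no change; set of 10 is {10}
Step 3: find(9) -> no change; set of 9 is {9}
Step 4: union(11, 1) -> merged; set of 11 now {1, 11}
Step 5: union(7, 1) -> merged; set of 7 now {1, 7, 11}
Step 6: union(7, 12) -> merged; set of 7 now {1, 7, 11, 12}
Step 7: find(14) -> no change; set of 14 is {14}
Step 8: find(9) -> no change; set of 9 is {9}
Step 9: union(8, 13) -> merged; set of 8 now {2, 8, 13}
Step 10: find(6) -> no change; set of 6 is {6}
Step 11: union(5, 14) -> merged; set of 5 now {5, 14}
Component of 7: {1, 7, 11, 12}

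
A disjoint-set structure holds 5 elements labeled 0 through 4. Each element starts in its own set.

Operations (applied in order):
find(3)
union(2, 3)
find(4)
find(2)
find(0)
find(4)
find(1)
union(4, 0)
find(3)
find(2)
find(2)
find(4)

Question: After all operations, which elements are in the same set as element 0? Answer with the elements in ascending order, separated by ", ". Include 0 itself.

Answer: 0, 4

Derivation:
Step 1: find(3) -> no change; set of 3 is {3}
Step 2: union(2, 3) -> merged; set of 2 now {2, 3}
Step 3: find(4) -> no change; set of 4 is {4}
Step 4: find(2) -> no change; set of 2 is {2, 3}
Step 5: find(0) -> no change; set of 0 is {0}
Step 6: find(4) -> no change; set of 4 is {4}
Step 7: find(1) -> no change; set of 1 is {1}
Step 8: union(4, 0) -> merged; set of 4 now {0, 4}
Step 9: find(3) -> no change; set of 3 is {2, 3}
Step 10: find(2) -> no change; set of 2 is {2, 3}
Step 11: find(2) -> no change; set of 2 is {2, 3}
Step 12: find(4) -> no change; set of 4 is {0, 4}
Component of 0: {0, 4}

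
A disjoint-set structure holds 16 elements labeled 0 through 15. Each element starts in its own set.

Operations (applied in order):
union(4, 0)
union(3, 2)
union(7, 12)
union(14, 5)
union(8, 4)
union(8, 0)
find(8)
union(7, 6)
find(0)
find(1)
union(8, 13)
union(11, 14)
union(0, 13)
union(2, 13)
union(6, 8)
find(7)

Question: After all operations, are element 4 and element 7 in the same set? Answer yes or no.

Step 1: union(4, 0) -> merged; set of 4 now {0, 4}
Step 2: union(3, 2) -> merged; set of 3 now {2, 3}
Step 3: union(7, 12) -> merged; set of 7 now {7, 12}
Step 4: union(14, 5) -> merged; set of 14 now {5, 14}
Step 5: union(8, 4) -> merged; set of 8 now {0, 4, 8}
Step 6: union(8, 0) -> already same set; set of 8 now {0, 4, 8}
Step 7: find(8) -> no change; set of 8 is {0, 4, 8}
Step 8: union(7, 6) -> merged; set of 7 now {6, 7, 12}
Step 9: find(0) -> no change; set of 0 is {0, 4, 8}
Step 10: find(1) -> no change; set of 1 is {1}
Step 11: union(8, 13) -> merged; set of 8 now {0, 4, 8, 13}
Step 12: union(11, 14) -> merged; set of 11 now {5, 11, 14}
Step 13: union(0, 13) -> already same set; set of 0 now {0, 4, 8, 13}
Step 14: union(2, 13) -> merged; set of 2 now {0, 2, 3, 4, 8, 13}
Step 15: union(6, 8) -> merged; set of 6 now {0, 2, 3, 4, 6, 7, 8, 12, 13}
Step 16: find(7) -> no change; set of 7 is {0, 2, 3, 4, 6, 7, 8, 12, 13}
Set of 4: {0, 2, 3, 4, 6, 7, 8, 12, 13}; 7 is a member.

Answer: yes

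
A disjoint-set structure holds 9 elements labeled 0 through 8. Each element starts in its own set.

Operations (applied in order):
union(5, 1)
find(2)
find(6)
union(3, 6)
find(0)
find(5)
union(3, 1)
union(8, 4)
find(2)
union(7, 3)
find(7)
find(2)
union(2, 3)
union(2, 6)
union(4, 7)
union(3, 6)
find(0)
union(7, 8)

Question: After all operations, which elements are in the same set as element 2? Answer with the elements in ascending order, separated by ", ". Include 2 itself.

Step 1: union(5, 1) -> merged; set of 5 now {1, 5}
Step 2: find(2) -> no change; set of 2 is {2}
Step 3: find(6) -> no change; set of 6 is {6}
Step 4: union(3, 6) -> merged; set of 3 now {3, 6}
Step 5: find(0) -> no change; set of 0 is {0}
Step 6: find(5) -> no change; set of 5 is {1, 5}
Step 7: union(3, 1) -> merged; set of 3 now {1, 3, 5, 6}
Step 8: union(8, 4) -> merged; set of 8 now {4, 8}
Step 9: find(2) -> no change; set of 2 is {2}
Step 10: union(7, 3) -> merged; set of 7 now {1, 3, 5, 6, 7}
Step 11: find(7) -> no change; set of 7 is {1, 3, 5, 6, 7}
Step 12: find(2) -> no change; set of 2 is {2}
Step 13: union(2, 3) -> merged; set of 2 now {1, 2, 3, 5, 6, 7}
Step 14: union(2, 6) -> already same set; set of 2 now {1, 2, 3, 5, 6, 7}
Step 15: union(4, 7) -> merged; set of 4 now {1, 2, 3, 4, 5, 6, 7, 8}
Step 16: union(3, 6) -> already same set; set of 3 now {1, 2, 3, 4, 5, 6, 7, 8}
Step 17: find(0) -> no change; set of 0 is {0}
Step 18: union(7, 8) -> already same set; set of 7 now {1, 2, 3, 4, 5, 6, 7, 8}
Component of 2: {1, 2, 3, 4, 5, 6, 7, 8}

Answer: 1, 2, 3, 4, 5, 6, 7, 8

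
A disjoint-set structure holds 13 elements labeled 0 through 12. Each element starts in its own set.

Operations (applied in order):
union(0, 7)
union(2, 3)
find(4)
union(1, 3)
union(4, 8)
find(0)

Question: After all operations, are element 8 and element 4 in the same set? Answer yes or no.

Step 1: union(0, 7) -> merged; set of 0 now {0, 7}
Step 2: union(2, 3) -> merged; set of 2 now {2, 3}
Step 3: find(4) -> no change; set of 4 is {4}
Step 4: union(1, 3) -> merged; set of 1 now {1, 2, 3}
Step 5: union(4, 8) -> merged; set of 4 now {4, 8}
Step 6: find(0) -> no change; set of 0 is {0, 7}
Set of 8: {4, 8}; 4 is a member.

Answer: yes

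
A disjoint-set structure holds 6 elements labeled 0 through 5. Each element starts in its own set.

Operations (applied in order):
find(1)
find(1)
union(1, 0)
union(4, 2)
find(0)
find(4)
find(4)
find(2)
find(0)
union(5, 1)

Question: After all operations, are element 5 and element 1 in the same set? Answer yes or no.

Step 1: find(1) -> no change; set of 1 is {1}
Step 2: find(1) -> no change; set of 1 is {1}
Step 3: union(1, 0) -> merged; set of 1 now {0, 1}
Step 4: union(4, 2) -> merged; set of 4 now {2, 4}
Step 5: find(0) -> no change; set of 0 is {0, 1}
Step 6: find(4) -> no change; set of 4 is {2, 4}
Step 7: find(4) -> no change; set of 4 is {2, 4}
Step 8: find(2) -> no change; set of 2 is {2, 4}
Step 9: find(0) -> no change; set of 0 is {0, 1}
Step 10: union(5, 1) -> merged; set of 5 now {0, 1, 5}
Set of 5: {0, 1, 5}; 1 is a member.

Answer: yes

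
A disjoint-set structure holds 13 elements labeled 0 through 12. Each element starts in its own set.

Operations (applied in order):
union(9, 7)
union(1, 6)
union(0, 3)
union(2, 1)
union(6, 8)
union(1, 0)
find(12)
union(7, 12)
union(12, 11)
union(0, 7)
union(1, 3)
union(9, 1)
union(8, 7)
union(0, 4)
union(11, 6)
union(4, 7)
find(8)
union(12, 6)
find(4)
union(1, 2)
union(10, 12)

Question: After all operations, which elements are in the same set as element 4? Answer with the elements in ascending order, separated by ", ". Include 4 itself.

Step 1: union(9, 7) -> merged; set of 9 now {7, 9}
Step 2: union(1, 6) -> merged; set of 1 now {1, 6}
Step 3: union(0, 3) -> merged; set of 0 now {0, 3}
Step 4: union(2, 1) -> merged; set of 2 now {1, 2, 6}
Step 5: union(6, 8) -> merged; set of 6 now {1, 2, 6, 8}
Step 6: union(1, 0) -> merged; set of 1 now {0, 1, 2, 3, 6, 8}
Step 7: find(12) -> no change; set of 12 is {12}
Step 8: union(7, 12) -> merged; set of 7 now {7, 9, 12}
Step 9: union(12, 11) -> merged; set of 12 now {7, 9, 11, 12}
Step 10: union(0, 7) -> merged; set of 0 now {0, 1, 2, 3, 6, 7, 8, 9, 11, 12}
Step 11: union(1, 3) -> already same set; set of 1 now {0, 1, 2, 3, 6, 7, 8, 9, 11, 12}
Step 12: union(9, 1) -> already same set; set of 9 now {0, 1, 2, 3, 6, 7, 8, 9, 11, 12}
Step 13: union(8, 7) -> already same set; set of 8 now {0, 1, 2, 3, 6, 7, 8, 9, 11, 12}
Step 14: union(0, 4) -> merged; set of 0 now {0, 1, 2, 3, 4, 6, 7, 8, 9, 11, 12}
Step 15: union(11, 6) -> already same set; set of 11 now {0, 1, 2, 3, 4, 6, 7, 8, 9, 11, 12}
Step 16: union(4, 7) -> already same set; set of 4 now {0, 1, 2, 3, 4, 6, 7, 8, 9, 11, 12}
Step 17: find(8) -> no change; set of 8 is {0, 1, 2, 3, 4, 6, 7, 8, 9, 11, 12}
Step 18: union(12, 6) -> already same set; set of 12 now {0, 1, 2, 3, 4, 6, 7, 8, 9, 11, 12}
Step 19: find(4) -> no change; set of 4 is {0, 1, 2, 3, 4, 6, 7, 8, 9, 11, 12}
Step 20: union(1, 2) -> already same set; set of 1 now {0, 1, 2, 3, 4, 6, 7, 8, 9, 11, 12}
Step 21: union(10, 12) -> merged; set of 10 now {0, 1, 2, 3, 4, 6, 7, 8, 9, 10, 11, 12}
Component of 4: {0, 1, 2, 3, 4, 6, 7, 8, 9, 10, 11, 12}

Answer: 0, 1, 2, 3, 4, 6, 7, 8, 9, 10, 11, 12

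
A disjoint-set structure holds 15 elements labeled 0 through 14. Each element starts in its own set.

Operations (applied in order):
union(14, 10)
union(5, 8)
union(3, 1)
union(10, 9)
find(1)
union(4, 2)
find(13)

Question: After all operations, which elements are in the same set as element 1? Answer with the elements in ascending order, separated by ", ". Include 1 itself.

Step 1: union(14, 10) -> merged; set of 14 now {10, 14}
Step 2: union(5, 8) -> merged; set of 5 now {5, 8}
Step 3: union(3, 1) -> merged; set of 3 now {1, 3}
Step 4: union(10, 9) -> merged; set of 10 now {9, 10, 14}
Step 5: find(1) -> no change; set of 1 is {1, 3}
Step 6: union(4, 2) -> merged; set of 4 now {2, 4}
Step 7: find(13) -> no change; set of 13 is {13}
Component of 1: {1, 3}

Answer: 1, 3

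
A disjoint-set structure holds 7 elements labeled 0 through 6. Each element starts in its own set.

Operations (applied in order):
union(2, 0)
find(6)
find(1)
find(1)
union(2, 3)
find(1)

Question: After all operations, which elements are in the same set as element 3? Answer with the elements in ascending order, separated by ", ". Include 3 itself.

Answer: 0, 2, 3

Derivation:
Step 1: union(2, 0) -> merged; set of 2 now {0, 2}
Step 2: find(6) -> no change; set of 6 is {6}
Step 3: find(1) -> no change; set of 1 is {1}
Step 4: find(1) -> no change; set of 1 is {1}
Step 5: union(2, 3) -> merged; set of 2 now {0, 2, 3}
Step 6: find(1) -> no change; set of 1 is {1}
Component of 3: {0, 2, 3}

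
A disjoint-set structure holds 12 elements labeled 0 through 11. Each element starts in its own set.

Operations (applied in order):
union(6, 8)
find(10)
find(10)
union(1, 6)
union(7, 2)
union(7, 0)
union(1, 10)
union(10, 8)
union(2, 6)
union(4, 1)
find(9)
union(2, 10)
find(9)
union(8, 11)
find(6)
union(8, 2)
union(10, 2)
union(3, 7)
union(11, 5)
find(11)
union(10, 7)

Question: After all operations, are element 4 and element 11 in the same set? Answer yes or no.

Answer: yes

Derivation:
Step 1: union(6, 8) -> merged; set of 6 now {6, 8}
Step 2: find(10) -> no change; set of 10 is {10}
Step 3: find(10) -> no change; set of 10 is {10}
Step 4: union(1, 6) -> merged; set of 1 now {1, 6, 8}
Step 5: union(7, 2) -> merged; set of 7 now {2, 7}
Step 6: union(7, 0) -> merged; set of 7 now {0, 2, 7}
Step 7: union(1, 10) -> merged; set of 1 now {1, 6, 8, 10}
Step 8: union(10, 8) -> already same set; set of 10 now {1, 6, 8, 10}
Step 9: union(2, 6) -> merged; set of 2 now {0, 1, 2, 6, 7, 8, 10}
Step 10: union(4, 1) -> merged; set of 4 now {0, 1, 2, 4, 6, 7, 8, 10}
Step 11: find(9) -> no change; set of 9 is {9}
Step 12: union(2, 10) -> already same set; set of 2 now {0, 1, 2, 4, 6, 7, 8, 10}
Step 13: find(9) -> no change; set of 9 is {9}
Step 14: union(8, 11) -> merged; set of 8 now {0, 1, 2, 4, 6, 7, 8, 10, 11}
Step 15: find(6) -> no change; set of 6 is {0, 1, 2, 4, 6, 7, 8, 10, 11}
Step 16: union(8, 2) -> already same set; set of 8 now {0, 1, 2, 4, 6, 7, 8, 10, 11}
Step 17: union(10, 2) -> already same set; set of 10 now {0, 1, 2, 4, 6, 7, 8, 10, 11}
Step 18: union(3, 7) -> merged; set of 3 now {0, 1, 2, 3, 4, 6, 7, 8, 10, 11}
Step 19: union(11, 5) -> merged; set of 11 now {0, 1, 2, 3, 4, 5, 6, 7, 8, 10, 11}
Step 20: find(11) -> no change; set of 11 is {0, 1, 2, 3, 4, 5, 6, 7, 8, 10, 11}
Step 21: union(10, 7) -> already same set; set of 10 now {0, 1, 2, 3, 4, 5, 6, 7, 8, 10, 11}
Set of 4: {0, 1, 2, 3, 4, 5, 6, 7, 8, 10, 11}; 11 is a member.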